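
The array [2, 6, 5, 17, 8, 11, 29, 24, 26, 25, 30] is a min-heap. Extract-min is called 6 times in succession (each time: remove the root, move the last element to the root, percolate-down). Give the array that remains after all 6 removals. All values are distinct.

[24, 25, 26, 29, 30]

extract-min #1 returns 2:
  remove root 2; move last element 30 to root → [30, 6, 5, 17, 8, 11, 29, 24, 26, 25]
  30 vs smaller child 5 at index 2, swap → [5, 6, 30, 17, 8, 11, 29, 24, 26, 25]
  30 vs smaller child 11 at index 5, swap → [5, 6, 11, 17, 8, 30, 29, 24, 26, 25]
extract-min #2 returns 5:
  remove root 5; move last element 25 to root → [25, 6, 11, 17, 8, 30, 29, 24, 26]
  25 vs smaller child 6 at index 1, swap → [6, 25, 11, 17, 8, 30, 29, 24, 26]
  25 vs smaller child 8 at index 4, swap → [6, 8, 11, 17, 25, 30, 29, 24, 26]
extract-min #3 returns 6:
  remove root 6; move last element 26 to root → [26, 8, 11, 17, 25, 30, 29, 24]
  26 vs smaller child 8 at index 1, swap → [8, 26, 11, 17, 25, 30, 29, 24]
  26 vs smaller child 17 at index 3, swap → [8, 17, 11, 26, 25, 30, 29, 24]
  26 vs only child 24 at index 7, swap → [8, 17, 11, 24, 25, 30, 29, 26]
extract-min #4 returns 8:
  remove root 8; move last element 26 to root → [26, 17, 11, 24, 25, 30, 29]
  26 vs smaller child 11 at index 2, swap → [11, 17, 26, 24, 25, 30, 29]
extract-min #5 returns 11:
  remove root 11; move last element 29 to root → [29, 17, 26, 24, 25, 30]
  29 vs smaller child 17 at index 1, swap → [17, 29, 26, 24, 25, 30]
  29 vs smaller child 24 at index 3, swap → [17, 24, 26, 29, 25, 30]
extract-min #6 returns 17:
  remove root 17; move last element 30 to root → [30, 24, 26, 29, 25]
  30 vs smaller child 24 at index 1, swap → [24, 30, 26, 29, 25]
  30 vs smaller child 25 at index 4, swap → [24, 25, 26, 29, 30]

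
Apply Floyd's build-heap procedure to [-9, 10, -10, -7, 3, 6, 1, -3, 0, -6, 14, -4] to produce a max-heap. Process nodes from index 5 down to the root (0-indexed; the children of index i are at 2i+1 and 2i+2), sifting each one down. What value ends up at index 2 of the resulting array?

6

sift down from index 5: already satisfies heap property
sift down from index 4:
  3 vs larger child 14 at index 10, swap → [-9, 10, -10, -7, 14, 6, 1, -3, 0, -6, 3, -4]
sift down from index 3:
  -7 vs larger child 0 at index 8, swap → [-9, 10, -10, 0, 14, 6, 1, -3, -7, -6, 3, -4]
sift down from index 2:
  -10 vs larger child 6 at index 5, swap → [-9, 10, 6, 0, 14, -10, 1, -3, -7, -6, 3, -4]
  -10 vs only child -4 at index 11, swap → [-9, 10, 6, 0, 14, -4, 1, -3, -7, -6, 3, -10]
sift down from index 1:
  10 vs larger child 14 at index 4, swap → [-9, 14, 6, 0, 10, -4, 1, -3, -7, -6, 3, -10]
sift down from index 0:
  -9 vs larger child 14 at index 1, swap → [14, -9, 6, 0, 10, -4, 1, -3, -7, -6, 3, -10]
  -9 vs larger child 10 at index 4, swap → [14, 10, 6, 0, -9, -4, 1, -3, -7, -6, 3, -10]
  -9 vs larger child 3 at index 10, swap → [14, 10, 6, 0, 3, -4, 1, -3, -7, -6, -9, -10]
resulting array: [14, 10, 6, 0, 3, -4, 1, -3, -7, -6, -9, -10]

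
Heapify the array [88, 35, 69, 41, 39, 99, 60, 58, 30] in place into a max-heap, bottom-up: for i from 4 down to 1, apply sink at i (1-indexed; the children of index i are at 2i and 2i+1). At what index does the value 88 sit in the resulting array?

3

sift down from index 4:
  41 vs larger child 58 at index 8, swap → [88, 35, 69, 58, 39, 99, 60, 41, 30]
sift down from index 3:
  69 vs larger child 99 at index 6, swap → [88, 35, 99, 58, 39, 69, 60, 41, 30]
sift down from index 2:
  35 vs larger child 58 at index 4, swap → [88, 58, 99, 35, 39, 69, 60, 41, 30]
  35 vs larger child 41 at index 8, swap → [88, 58, 99, 41, 39, 69, 60, 35, 30]
sift down from index 1:
  88 vs larger child 99 at index 3, swap → [99, 58, 88, 41, 39, 69, 60, 35, 30]
resulting array: [99, 58, 88, 41, 39, 69, 60, 35, 30]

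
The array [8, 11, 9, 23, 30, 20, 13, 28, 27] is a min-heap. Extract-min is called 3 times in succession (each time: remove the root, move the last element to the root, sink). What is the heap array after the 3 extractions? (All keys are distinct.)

[13, 23, 20, 28, 30, 27]

extract-min #1 returns 8:
  remove root 8; move last element 27 to root → [27, 11, 9, 23, 30, 20, 13, 28]
  27 vs smaller child 9 at index 2, swap → [9, 11, 27, 23, 30, 20, 13, 28]
  27 vs smaller child 13 at index 6, swap → [9, 11, 13, 23, 30, 20, 27, 28]
extract-min #2 returns 9:
  remove root 9; move last element 28 to root → [28, 11, 13, 23, 30, 20, 27]
  28 vs smaller child 11 at index 1, swap → [11, 28, 13, 23, 30, 20, 27]
  28 vs smaller child 23 at index 3, swap → [11, 23, 13, 28, 30, 20, 27]
extract-min #3 returns 11:
  remove root 11; move last element 27 to root → [27, 23, 13, 28, 30, 20]
  27 vs smaller child 13 at index 2, swap → [13, 23, 27, 28, 30, 20]
  27 vs only child 20 at index 5, swap → [13, 23, 20, 28, 30, 27]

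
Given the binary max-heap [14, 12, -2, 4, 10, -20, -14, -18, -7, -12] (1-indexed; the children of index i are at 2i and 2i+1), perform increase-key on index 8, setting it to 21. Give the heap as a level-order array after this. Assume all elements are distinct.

set index 8 from -18 to 21 → [14, 12, -2, 4, 10, -20, -14, 21, -7, -12]
21 > parent 4 at index 4, swap → [14, 12, -2, 21, 10, -20, -14, 4, -7, -12]
21 > parent 12 at index 2, swap → [14, 21, -2, 12, 10, -20, -14, 4, -7, -12]
21 > parent 14 at index 1, swap → [21, 14, -2, 12, 10, -20, -14, 4, -7, -12]

[21, 14, -2, 12, 10, -20, -14, 4, -7, -12]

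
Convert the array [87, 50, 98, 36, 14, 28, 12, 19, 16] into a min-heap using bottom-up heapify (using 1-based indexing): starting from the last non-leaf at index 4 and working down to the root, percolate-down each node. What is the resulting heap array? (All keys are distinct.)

[12, 14, 28, 16, 50, 87, 98, 19, 36]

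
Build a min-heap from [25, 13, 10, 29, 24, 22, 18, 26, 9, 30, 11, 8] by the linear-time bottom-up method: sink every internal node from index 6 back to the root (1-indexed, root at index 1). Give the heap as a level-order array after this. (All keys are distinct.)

[8, 9, 10, 13, 11, 22, 18, 26, 29, 30, 24, 25]

sift down from index 6:
  22 vs only child 8 at index 12, swap → [25, 13, 10, 29, 24, 8, 18, 26, 9, 30, 11, 22]
sift down from index 5:
  24 vs smaller child 11 at index 11, swap → [25, 13, 10, 29, 11, 8, 18, 26, 9, 30, 24, 22]
sift down from index 4:
  29 vs smaller child 9 at index 9, swap → [25, 13, 10, 9, 11, 8, 18, 26, 29, 30, 24, 22]
sift down from index 3:
  10 vs smaller child 8 at index 6, swap → [25, 13, 8, 9, 11, 10, 18, 26, 29, 30, 24, 22]
sift down from index 2:
  13 vs smaller child 9 at index 4, swap → [25, 9, 8, 13, 11, 10, 18, 26, 29, 30, 24, 22]
sift down from index 1:
  25 vs smaller child 8 at index 3, swap → [8, 9, 25, 13, 11, 10, 18, 26, 29, 30, 24, 22]
  25 vs smaller child 10 at index 6, swap → [8, 9, 10, 13, 11, 25, 18, 26, 29, 30, 24, 22]
  25 vs only child 22 at index 12, swap → [8, 9, 10, 13, 11, 22, 18, 26, 29, 30, 24, 25]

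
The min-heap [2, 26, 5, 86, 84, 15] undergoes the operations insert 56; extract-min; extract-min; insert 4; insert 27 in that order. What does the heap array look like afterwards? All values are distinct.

[4, 26, 15, 86, 84, 56, 27]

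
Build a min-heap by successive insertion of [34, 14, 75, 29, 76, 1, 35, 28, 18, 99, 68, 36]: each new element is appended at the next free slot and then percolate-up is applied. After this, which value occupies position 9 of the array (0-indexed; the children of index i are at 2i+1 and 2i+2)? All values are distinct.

99

Insert 34:
  append 34 at index 0 → [34] (no swap needed)
Insert 14:
  append 14 at index 1 → [34, 14]
  14 < parent 34 at index 0, swap → [14, 34]
Insert 75:
  append 75 at index 2 → [14, 34, 75] (no swap needed)
Insert 29:
  append 29 at index 3 → [14, 34, 75, 29]
  29 < parent 34 at index 1, swap → [14, 29, 75, 34]
Insert 76:
  append 76 at index 4 → [14, 29, 75, 34, 76] (no swap needed)
Insert 1:
  append 1 at index 5 → [14, 29, 75, 34, 76, 1]
  1 < parent 75 at index 2, swap → [14, 29, 1, 34, 76, 75]
  1 < parent 14 at index 0, swap → [1, 29, 14, 34, 76, 75]
Insert 35:
  append 35 at index 6 → [1, 29, 14, 34, 76, 75, 35] (no swap needed)
Insert 28:
  append 28 at index 7 → [1, 29, 14, 34, 76, 75, 35, 28]
  28 < parent 34 at index 3, swap → [1, 29, 14, 28, 76, 75, 35, 34]
  28 < parent 29 at index 1, swap → [1, 28, 14, 29, 76, 75, 35, 34]
Insert 18:
  append 18 at index 8 → [1, 28, 14, 29, 76, 75, 35, 34, 18]
  18 < parent 29 at index 3, swap → [1, 28, 14, 18, 76, 75, 35, 34, 29]
  18 < parent 28 at index 1, swap → [1, 18, 14, 28, 76, 75, 35, 34, 29]
Insert 99:
  append 99 at index 9 → [1, 18, 14, 28, 76, 75, 35, 34, 29, 99] (no swap needed)
Insert 68:
  append 68 at index 10 → [1, 18, 14, 28, 76, 75, 35, 34, 29, 99, 68]
  68 < parent 76 at index 4, swap → [1, 18, 14, 28, 68, 75, 35, 34, 29, 99, 76]
Insert 36:
  append 36 at index 11 → [1, 18, 14, 28, 68, 75, 35, 34, 29, 99, 76, 36]
  36 < parent 75 at index 5, swap → [1, 18, 14, 28, 68, 36, 35, 34, 29, 99, 76, 75]
resulting array: [1, 18, 14, 28, 68, 36, 35, 34, 29, 99, 76, 75]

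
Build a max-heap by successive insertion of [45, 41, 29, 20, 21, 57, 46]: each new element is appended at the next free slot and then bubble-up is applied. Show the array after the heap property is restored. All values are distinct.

Insert 45:
  append 45 at index 0 → [45] (no swap needed)
Insert 41:
  append 41 at index 1 → [45, 41] (no swap needed)
Insert 29:
  append 29 at index 2 → [45, 41, 29] (no swap needed)
Insert 20:
  append 20 at index 3 → [45, 41, 29, 20] (no swap needed)
Insert 21:
  append 21 at index 4 → [45, 41, 29, 20, 21] (no swap needed)
Insert 57:
  append 57 at index 5 → [45, 41, 29, 20, 21, 57]
  57 > parent 29 at index 2, swap → [45, 41, 57, 20, 21, 29]
  57 > parent 45 at index 0, swap → [57, 41, 45, 20, 21, 29]
Insert 46:
  append 46 at index 6 → [57, 41, 45, 20, 21, 29, 46]
  46 > parent 45 at index 2, swap → [57, 41, 46, 20, 21, 29, 45]

[57, 41, 46, 20, 21, 29, 45]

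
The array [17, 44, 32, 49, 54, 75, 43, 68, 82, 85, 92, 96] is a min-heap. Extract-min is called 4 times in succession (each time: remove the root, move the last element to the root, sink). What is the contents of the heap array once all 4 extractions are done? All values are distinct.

[49, 54, 75, 68, 82, 92, 96, 85]

extract-min #1 returns 17:
  remove root 17; move last element 96 to root → [96, 44, 32, 49, 54, 75, 43, 68, 82, 85, 92]
  96 vs smaller child 32 at index 2, swap → [32, 44, 96, 49, 54, 75, 43, 68, 82, 85, 92]
  96 vs smaller child 43 at index 6, swap → [32, 44, 43, 49, 54, 75, 96, 68, 82, 85, 92]
extract-min #2 returns 32:
  remove root 32; move last element 92 to root → [92, 44, 43, 49, 54, 75, 96, 68, 82, 85]
  92 vs smaller child 43 at index 2, swap → [43, 44, 92, 49, 54, 75, 96, 68, 82, 85]
  92 vs smaller child 75 at index 5, swap → [43, 44, 75, 49, 54, 92, 96, 68, 82, 85]
extract-min #3 returns 43:
  remove root 43; move last element 85 to root → [85, 44, 75, 49, 54, 92, 96, 68, 82]
  85 vs smaller child 44 at index 1, swap → [44, 85, 75, 49, 54, 92, 96, 68, 82]
  85 vs smaller child 49 at index 3, swap → [44, 49, 75, 85, 54, 92, 96, 68, 82]
  85 vs smaller child 68 at index 7, swap → [44, 49, 75, 68, 54, 92, 96, 85, 82]
extract-min #4 returns 44:
  remove root 44; move last element 82 to root → [82, 49, 75, 68, 54, 92, 96, 85]
  82 vs smaller child 49 at index 1, swap → [49, 82, 75, 68, 54, 92, 96, 85]
  82 vs smaller child 54 at index 4, swap → [49, 54, 75, 68, 82, 92, 96, 85]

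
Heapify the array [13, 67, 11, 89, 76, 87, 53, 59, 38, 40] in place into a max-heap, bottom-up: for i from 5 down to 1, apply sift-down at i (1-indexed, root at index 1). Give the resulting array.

sift down from index 5: already satisfies heap property
sift down from index 4: already satisfies heap property
sift down from index 3:
  11 vs larger child 87 at index 6, swap → [13, 67, 87, 89, 76, 11, 53, 59, 38, 40]
sift down from index 2:
  67 vs larger child 89 at index 4, swap → [13, 89, 87, 67, 76, 11, 53, 59, 38, 40]
sift down from index 1:
  13 vs larger child 89 at index 2, swap → [89, 13, 87, 67, 76, 11, 53, 59, 38, 40]
  13 vs larger child 76 at index 5, swap → [89, 76, 87, 67, 13, 11, 53, 59, 38, 40]
  13 vs only child 40 at index 10, swap → [89, 76, 87, 67, 40, 11, 53, 59, 38, 13]

[89, 76, 87, 67, 40, 11, 53, 59, 38, 13]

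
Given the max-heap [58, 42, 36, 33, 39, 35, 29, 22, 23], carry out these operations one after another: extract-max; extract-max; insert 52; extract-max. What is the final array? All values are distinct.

[39, 33, 36, 22, 23, 35, 29]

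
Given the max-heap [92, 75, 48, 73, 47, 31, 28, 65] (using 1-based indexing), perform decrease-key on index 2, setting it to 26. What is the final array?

[92, 73, 48, 65, 47, 31, 28, 26]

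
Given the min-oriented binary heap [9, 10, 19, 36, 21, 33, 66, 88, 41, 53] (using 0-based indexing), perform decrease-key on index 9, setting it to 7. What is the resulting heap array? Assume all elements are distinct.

[7, 9, 19, 36, 10, 33, 66, 88, 41, 21]

set index 9 from 53 to 7 → [9, 10, 19, 36, 21, 33, 66, 88, 41, 7]
7 < parent 21 at index 4, swap → [9, 10, 19, 36, 7, 33, 66, 88, 41, 21]
7 < parent 10 at index 1, swap → [9, 7, 19, 36, 10, 33, 66, 88, 41, 21]
7 < parent 9 at index 0, swap → [7, 9, 19, 36, 10, 33, 66, 88, 41, 21]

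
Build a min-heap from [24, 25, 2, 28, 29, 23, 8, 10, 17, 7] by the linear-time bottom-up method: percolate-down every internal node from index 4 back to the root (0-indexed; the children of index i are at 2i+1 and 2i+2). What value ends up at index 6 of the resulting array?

24

sift down from index 4:
  29 vs only child 7 at index 9, swap → [24, 25, 2, 28, 7, 23, 8, 10, 17, 29]
sift down from index 3:
  28 vs smaller child 10 at index 7, swap → [24, 25, 2, 10, 7, 23, 8, 28, 17, 29]
sift down from index 2: already satisfies heap property
sift down from index 1:
  25 vs smaller child 7 at index 4, swap → [24, 7, 2, 10, 25, 23, 8, 28, 17, 29]
sift down from index 0:
  24 vs smaller child 2 at index 2, swap → [2, 7, 24, 10, 25, 23, 8, 28, 17, 29]
  24 vs smaller child 8 at index 6, swap → [2, 7, 8, 10, 25, 23, 24, 28, 17, 29]
resulting array: [2, 7, 8, 10, 25, 23, 24, 28, 17, 29]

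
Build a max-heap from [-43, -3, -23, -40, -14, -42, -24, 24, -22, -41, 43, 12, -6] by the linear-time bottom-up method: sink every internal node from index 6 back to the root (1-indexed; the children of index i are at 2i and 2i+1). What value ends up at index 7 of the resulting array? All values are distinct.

sift down from index 6:
  -42 vs larger child 12 at index 12, swap → [-43, -3, -23, -40, -14, 12, -24, 24, -22, -41, 43, -42, -6]
sift down from index 5:
  -14 vs larger child 43 at index 11, swap → [-43, -3, -23, -40, 43, 12, -24, 24, -22, -41, -14, -42, -6]
sift down from index 4:
  -40 vs larger child 24 at index 8, swap → [-43, -3, -23, 24, 43, 12, -24, -40, -22, -41, -14, -42, -6]
sift down from index 3:
  -23 vs larger child 12 at index 6, swap → [-43, -3, 12, 24, 43, -23, -24, -40, -22, -41, -14, -42, -6]
  -23 vs larger child -6 at index 13, swap → [-43, -3, 12, 24, 43, -6, -24, -40, -22, -41, -14, -42, -23]
sift down from index 2:
  -3 vs larger child 43 at index 5, swap → [-43, 43, 12, 24, -3, -6, -24, -40, -22, -41, -14, -42, -23]
sift down from index 1:
  -43 vs larger child 43 at index 2, swap → [43, -43, 12, 24, -3, -6, -24, -40, -22, -41, -14, -42, -23]
  -43 vs larger child 24 at index 4, swap → [43, 24, 12, -43, -3, -6, -24, -40, -22, -41, -14, -42, -23]
  -43 vs larger child -22 at index 9, swap → [43, 24, 12, -22, -3, -6, -24, -40, -43, -41, -14, -42, -23]
resulting array: [43, 24, 12, -22, -3, -6, -24, -40, -43, -41, -14, -42, -23]

-24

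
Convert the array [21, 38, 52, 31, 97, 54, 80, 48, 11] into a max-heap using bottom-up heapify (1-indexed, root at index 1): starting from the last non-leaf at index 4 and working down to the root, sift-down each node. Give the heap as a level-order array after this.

[97, 48, 80, 31, 38, 54, 52, 21, 11]

sift down from index 4:
  31 vs larger child 48 at index 8, swap → [21, 38, 52, 48, 97, 54, 80, 31, 11]
sift down from index 3:
  52 vs larger child 80 at index 7, swap → [21, 38, 80, 48, 97, 54, 52, 31, 11]
sift down from index 2:
  38 vs larger child 97 at index 5, swap → [21, 97, 80, 48, 38, 54, 52, 31, 11]
sift down from index 1:
  21 vs larger child 97 at index 2, swap → [97, 21, 80, 48, 38, 54, 52, 31, 11]
  21 vs larger child 48 at index 4, swap → [97, 48, 80, 21, 38, 54, 52, 31, 11]
  21 vs larger child 31 at index 8, swap → [97, 48, 80, 31, 38, 54, 52, 21, 11]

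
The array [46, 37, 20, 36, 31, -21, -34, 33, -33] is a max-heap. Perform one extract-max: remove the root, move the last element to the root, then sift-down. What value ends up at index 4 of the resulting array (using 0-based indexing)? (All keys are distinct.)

31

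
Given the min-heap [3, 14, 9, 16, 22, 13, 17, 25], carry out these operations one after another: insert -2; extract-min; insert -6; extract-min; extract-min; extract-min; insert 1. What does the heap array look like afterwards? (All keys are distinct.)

[1, 14, 13, 16, 22, 25, 17]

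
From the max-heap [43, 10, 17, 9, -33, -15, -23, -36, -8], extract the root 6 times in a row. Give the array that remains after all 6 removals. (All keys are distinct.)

[-23, -36, -33]

extract-max #1 returns 43:
  remove root 43; move last element -8 to root → [-8, 10, 17, 9, -33, -15, -23, -36]
  -8 vs larger child 17 at index 2, swap → [17, 10, -8, 9, -33, -15, -23, -36]
extract-max #2 returns 17:
  remove root 17; move last element -36 to root → [-36, 10, -8, 9, -33, -15, -23]
  -36 vs larger child 10 at index 1, swap → [10, -36, -8, 9, -33, -15, -23]
  -36 vs larger child 9 at index 3, swap → [10, 9, -8, -36, -33, -15, -23]
extract-max #3 returns 10:
  remove root 10; move last element -23 to root → [-23, 9, -8, -36, -33, -15]
  -23 vs larger child 9 at index 1, swap → [9, -23, -8, -36, -33, -15]
extract-max #4 returns 9:
  remove root 9; move last element -15 to root → [-15, -23, -8, -36, -33]
  -15 vs larger child -8 at index 2, swap → [-8, -23, -15, -36, -33]
extract-max #5 returns -8:
  remove root -8; move last element -33 to root → [-33, -23, -15, -36]
  -33 vs larger child -15 at index 2, swap → [-15, -23, -33, -36]
extract-max #6 returns -15:
  remove root -15; move last element -36 to root → [-36, -23, -33]
  -36 vs larger child -23 at index 1, swap → [-23, -36, -33]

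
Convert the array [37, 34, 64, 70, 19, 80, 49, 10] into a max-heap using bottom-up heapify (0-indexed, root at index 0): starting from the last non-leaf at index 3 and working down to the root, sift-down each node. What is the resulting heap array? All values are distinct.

sift down from index 3: already satisfies heap property
sift down from index 2:
  64 vs larger child 80 at index 5, swap → [37, 34, 80, 70, 19, 64, 49, 10]
sift down from index 1:
  34 vs larger child 70 at index 3, swap → [37, 70, 80, 34, 19, 64, 49, 10]
sift down from index 0:
  37 vs larger child 80 at index 2, swap → [80, 70, 37, 34, 19, 64, 49, 10]
  37 vs larger child 64 at index 5, swap → [80, 70, 64, 34, 19, 37, 49, 10]

[80, 70, 64, 34, 19, 37, 49, 10]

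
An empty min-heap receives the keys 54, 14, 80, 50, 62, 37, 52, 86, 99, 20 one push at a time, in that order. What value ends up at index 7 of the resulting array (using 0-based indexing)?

Insert 54:
  append 54 at index 0 → [54] (no swap needed)
Insert 14:
  append 14 at index 1 → [54, 14]
  14 < parent 54 at index 0, swap → [14, 54]
Insert 80:
  append 80 at index 2 → [14, 54, 80] (no swap needed)
Insert 50:
  append 50 at index 3 → [14, 54, 80, 50]
  50 < parent 54 at index 1, swap → [14, 50, 80, 54]
Insert 62:
  append 62 at index 4 → [14, 50, 80, 54, 62] (no swap needed)
Insert 37:
  append 37 at index 5 → [14, 50, 80, 54, 62, 37]
  37 < parent 80 at index 2, swap → [14, 50, 37, 54, 62, 80]
Insert 52:
  append 52 at index 6 → [14, 50, 37, 54, 62, 80, 52] (no swap needed)
Insert 86:
  append 86 at index 7 → [14, 50, 37, 54, 62, 80, 52, 86] (no swap needed)
Insert 99:
  append 99 at index 8 → [14, 50, 37, 54, 62, 80, 52, 86, 99] (no swap needed)
Insert 20:
  append 20 at index 9 → [14, 50, 37, 54, 62, 80, 52, 86, 99, 20]
  20 < parent 62 at index 4, swap → [14, 50, 37, 54, 20, 80, 52, 86, 99, 62]
  20 < parent 50 at index 1, swap → [14, 20, 37, 54, 50, 80, 52, 86, 99, 62]
resulting array: [14, 20, 37, 54, 50, 80, 52, 86, 99, 62]

86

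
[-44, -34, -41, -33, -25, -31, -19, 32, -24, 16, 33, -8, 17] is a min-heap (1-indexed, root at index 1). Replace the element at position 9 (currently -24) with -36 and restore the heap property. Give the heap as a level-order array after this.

[-44, -36, -41, -34, -25, -31, -19, 32, -33, 16, 33, -8, 17]

set index 9 from -24 to -36 → [-44, -34, -41, -33, -25, -31, -19, 32, -36, 16, 33, -8, 17]
-36 < parent -33 at index 4, swap → [-44, -34, -41, -36, -25, -31, -19, 32, -33, 16, 33, -8, 17]
-36 < parent -34 at index 2, swap → [-44, -36, -41, -34, -25, -31, -19, 32, -33, 16, 33, -8, 17]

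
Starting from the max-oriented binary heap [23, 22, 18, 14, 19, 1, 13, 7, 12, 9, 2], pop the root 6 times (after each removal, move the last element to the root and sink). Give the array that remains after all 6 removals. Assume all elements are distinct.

extract-max #1 returns 23:
  remove root 23; move last element 2 to root → [2, 22, 18, 14, 19, 1, 13, 7, 12, 9]
  2 vs larger child 22 at index 1, swap → [22, 2, 18, 14, 19, 1, 13, 7, 12, 9]
  2 vs larger child 19 at index 4, swap → [22, 19, 18, 14, 2, 1, 13, 7, 12, 9]
  2 vs only child 9 at index 9, swap → [22, 19, 18, 14, 9, 1, 13, 7, 12, 2]
extract-max #2 returns 22:
  remove root 22; move last element 2 to root → [2, 19, 18, 14, 9, 1, 13, 7, 12]
  2 vs larger child 19 at index 1, swap → [19, 2, 18, 14, 9, 1, 13, 7, 12]
  2 vs larger child 14 at index 3, swap → [19, 14, 18, 2, 9, 1, 13, 7, 12]
  2 vs larger child 12 at index 8, swap → [19, 14, 18, 12, 9, 1, 13, 7, 2]
extract-max #3 returns 19:
  remove root 19; move last element 2 to root → [2, 14, 18, 12, 9, 1, 13, 7]
  2 vs larger child 18 at index 2, swap → [18, 14, 2, 12, 9, 1, 13, 7]
  2 vs larger child 13 at index 6, swap → [18, 14, 13, 12, 9, 1, 2, 7]
extract-max #4 returns 18:
  remove root 18; move last element 7 to root → [7, 14, 13, 12, 9, 1, 2]
  7 vs larger child 14 at index 1, swap → [14, 7, 13, 12, 9, 1, 2]
  7 vs larger child 12 at index 3, swap → [14, 12, 13, 7, 9, 1, 2]
extract-max #5 returns 14:
  remove root 14; move last element 2 to root → [2, 12, 13, 7, 9, 1]
  2 vs larger child 13 at index 2, swap → [13, 12, 2, 7, 9, 1]
extract-max #6 returns 13:
  remove root 13; move last element 1 to root → [1, 12, 2, 7, 9]
  1 vs larger child 12 at index 1, swap → [12, 1, 2, 7, 9]
  1 vs larger child 9 at index 4, swap → [12, 9, 2, 7, 1]

[12, 9, 2, 7, 1]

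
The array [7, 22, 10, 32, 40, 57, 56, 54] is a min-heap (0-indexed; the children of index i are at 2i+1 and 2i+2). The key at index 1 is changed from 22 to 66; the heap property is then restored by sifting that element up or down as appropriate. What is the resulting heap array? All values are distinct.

[7, 32, 10, 54, 40, 57, 56, 66]

set index 1 from 22 to 66 → [7, 66, 10, 32, 40, 57, 56, 54]
66 vs smaller child 32 at index 3, swap → [7, 32, 10, 66, 40, 57, 56, 54]
66 vs only child 54 at index 7, swap → [7, 32, 10, 54, 40, 57, 56, 66]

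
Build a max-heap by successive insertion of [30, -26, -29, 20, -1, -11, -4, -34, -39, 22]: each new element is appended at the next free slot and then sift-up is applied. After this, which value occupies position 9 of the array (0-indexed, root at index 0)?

-1

Insert 30:
  append 30 at index 0 → [30] (no swap needed)
Insert -26:
  append -26 at index 1 → [30, -26] (no swap needed)
Insert -29:
  append -29 at index 2 → [30, -26, -29] (no swap needed)
Insert 20:
  append 20 at index 3 → [30, -26, -29, 20]
  20 > parent -26 at index 1, swap → [30, 20, -29, -26]
Insert -1:
  append -1 at index 4 → [30, 20, -29, -26, -1] (no swap needed)
Insert -11:
  append -11 at index 5 → [30, 20, -29, -26, -1, -11]
  -11 > parent -29 at index 2, swap → [30, 20, -11, -26, -1, -29]
Insert -4:
  append -4 at index 6 → [30, 20, -11, -26, -1, -29, -4]
  -4 > parent -11 at index 2, swap → [30, 20, -4, -26, -1, -29, -11]
Insert -34:
  append -34 at index 7 → [30, 20, -4, -26, -1, -29, -11, -34] (no swap needed)
Insert -39:
  append -39 at index 8 → [30, 20, -4, -26, -1, -29, -11, -34, -39] (no swap needed)
Insert 22:
  append 22 at index 9 → [30, 20, -4, -26, -1, -29, -11, -34, -39, 22]
  22 > parent -1 at index 4, swap → [30, 20, -4, -26, 22, -29, -11, -34, -39, -1]
  22 > parent 20 at index 1, swap → [30, 22, -4, -26, 20, -29, -11, -34, -39, -1]
resulting array: [30, 22, -4, -26, 20, -29, -11, -34, -39, -1]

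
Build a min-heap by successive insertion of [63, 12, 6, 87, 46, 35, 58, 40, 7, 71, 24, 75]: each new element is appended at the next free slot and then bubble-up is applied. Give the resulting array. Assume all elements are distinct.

[6, 7, 12, 40, 24, 35, 58, 87, 46, 71, 63, 75]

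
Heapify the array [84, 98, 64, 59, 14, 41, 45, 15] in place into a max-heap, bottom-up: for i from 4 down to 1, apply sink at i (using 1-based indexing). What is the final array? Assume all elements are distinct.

sift down from index 4: already satisfies heap property
sift down from index 3: already satisfies heap property
sift down from index 2: already satisfies heap property
sift down from index 1:
  84 vs larger child 98 at index 2, swap → [98, 84, 64, 59, 14, 41, 45, 15]

[98, 84, 64, 59, 14, 41, 45, 15]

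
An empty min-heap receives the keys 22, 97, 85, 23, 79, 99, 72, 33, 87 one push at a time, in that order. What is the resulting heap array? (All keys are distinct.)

[22, 23, 72, 33, 79, 99, 85, 97, 87]

Insert 22:
  append 22 at index 0 → [22] (no swap needed)
Insert 97:
  append 97 at index 1 → [22, 97] (no swap needed)
Insert 85:
  append 85 at index 2 → [22, 97, 85] (no swap needed)
Insert 23:
  append 23 at index 3 → [22, 97, 85, 23]
  23 < parent 97 at index 1, swap → [22, 23, 85, 97]
Insert 79:
  append 79 at index 4 → [22, 23, 85, 97, 79] (no swap needed)
Insert 99:
  append 99 at index 5 → [22, 23, 85, 97, 79, 99] (no swap needed)
Insert 72:
  append 72 at index 6 → [22, 23, 85, 97, 79, 99, 72]
  72 < parent 85 at index 2, swap → [22, 23, 72, 97, 79, 99, 85]
Insert 33:
  append 33 at index 7 → [22, 23, 72, 97, 79, 99, 85, 33]
  33 < parent 97 at index 3, swap → [22, 23, 72, 33, 79, 99, 85, 97]
Insert 87:
  append 87 at index 8 → [22, 23, 72, 33, 79, 99, 85, 97, 87] (no swap needed)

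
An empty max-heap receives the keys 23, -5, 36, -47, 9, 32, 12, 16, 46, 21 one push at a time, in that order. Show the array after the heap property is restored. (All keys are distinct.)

[46, 36, 32, 16, 21, 23, 12, -47, 9, -5]

Insert 23:
  append 23 at index 0 → [23] (no swap needed)
Insert -5:
  append -5 at index 1 → [23, -5] (no swap needed)
Insert 36:
  append 36 at index 2 → [23, -5, 36]
  36 > parent 23 at index 0, swap → [36, -5, 23]
Insert -47:
  append -47 at index 3 → [36, -5, 23, -47] (no swap needed)
Insert 9:
  append 9 at index 4 → [36, -5, 23, -47, 9]
  9 > parent -5 at index 1, swap → [36, 9, 23, -47, -5]
Insert 32:
  append 32 at index 5 → [36, 9, 23, -47, -5, 32]
  32 > parent 23 at index 2, swap → [36, 9, 32, -47, -5, 23]
Insert 12:
  append 12 at index 6 → [36, 9, 32, -47, -5, 23, 12] (no swap needed)
Insert 16:
  append 16 at index 7 → [36, 9, 32, -47, -5, 23, 12, 16]
  16 > parent -47 at index 3, swap → [36, 9, 32, 16, -5, 23, 12, -47]
  16 > parent 9 at index 1, swap → [36, 16, 32, 9, -5, 23, 12, -47]
Insert 46:
  append 46 at index 8 → [36, 16, 32, 9, -5, 23, 12, -47, 46]
  46 > parent 9 at index 3, swap → [36, 16, 32, 46, -5, 23, 12, -47, 9]
  46 > parent 16 at index 1, swap → [36, 46, 32, 16, -5, 23, 12, -47, 9]
  46 > parent 36 at index 0, swap → [46, 36, 32, 16, -5, 23, 12, -47, 9]
Insert 21:
  append 21 at index 9 → [46, 36, 32, 16, -5, 23, 12, -47, 9, 21]
  21 > parent -5 at index 4, swap → [46, 36, 32, 16, 21, 23, 12, -47, 9, -5]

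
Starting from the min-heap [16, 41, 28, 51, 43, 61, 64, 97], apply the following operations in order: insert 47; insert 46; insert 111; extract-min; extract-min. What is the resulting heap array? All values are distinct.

[41, 43, 61, 47, 46, 111, 64, 97, 51]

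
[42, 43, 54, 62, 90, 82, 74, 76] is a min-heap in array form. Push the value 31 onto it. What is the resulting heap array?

append 31 at index 8 → [42, 43, 54, 62, 90, 82, 74, 76, 31]
31 < parent 62 at index 3, swap → [42, 43, 54, 31, 90, 82, 74, 76, 62]
31 < parent 43 at index 1, swap → [42, 31, 54, 43, 90, 82, 74, 76, 62]
31 < parent 42 at index 0, swap → [31, 42, 54, 43, 90, 82, 74, 76, 62]

[31, 42, 54, 43, 90, 82, 74, 76, 62]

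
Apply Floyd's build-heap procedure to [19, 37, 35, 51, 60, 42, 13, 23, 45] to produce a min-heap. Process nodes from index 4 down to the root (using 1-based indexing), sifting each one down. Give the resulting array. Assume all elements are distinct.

[13, 23, 19, 37, 60, 42, 35, 51, 45]

sift down from index 4:
  51 vs smaller child 23 at index 8, swap → [19, 37, 35, 23, 60, 42, 13, 51, 45]
sift down from index 3:
  35 vs smaller child 13 at index 7, swap → [19, 37, 13, 23, 60, 42, 35, 51, 45]
sift down from index 2:
  37 vs smaller child 23 at index 4, swap → [19, 23, 13, 37, 60, 42, 35, 51, 45]
sift down from index 1:
  19 vs smaller child 13 at index 3, swap → [13, 23, 19, 37, 60, 42, 35, 51, 45]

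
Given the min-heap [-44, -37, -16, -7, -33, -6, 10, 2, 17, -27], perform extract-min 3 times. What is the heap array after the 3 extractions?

[-27, -7, -16, 2, 17, -6, 10]

extract-min #1 returns -44:
  remove root -44; move last element -27 to root → [-27, -37, -16, -7, -33, -6, 10, 2, 17]
  -27 vs smaller child -37 at index 1, swap → [-37, -27, -16, -7, -33, -6, 10, 2, 17]
  -27 vs smaller child -33 at index 4, swap → [-37, -33, -16, -7, -27, -6, 10, 2, 17]
extract-min #2 returns -37:
  remove root -37; move last element 17 to root → [17, -33, -16, -7, -27, -6, 10, 2]
  17 vs smaller child -33 at index 1, swap → [-33, 17, -16, -7, -27, -6, 10, 2]
  17 vs smaller child -27 at index 4, swap → [-33, -27, -16, -7, 17, -6, 10, 2]
extract-min #3 returns -33:
  remove root -33; move last element 2 to root → [2, -27, -16, -7, 17, -6, 10]
  2 vs smaller child -27 at index 1, swap → [-27, 2, -16, -7, 17, -6, 10]
  2 vs smaller child -7 at index 3, swap → [-27, -7, -16, 2, 17, -6, 10]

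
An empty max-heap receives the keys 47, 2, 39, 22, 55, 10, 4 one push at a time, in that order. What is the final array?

[55, 47, 39, 2, 22, 10, 4]

Insert 47:
  append 47 at index 0 → [47] (no swap needed)
Insert 2:
  append 2 at index 1 → [47, 2] (no swap needed)
Insert 39:
  append 39 at index 2 → [47, 2, 39] (no swap needed)
Insert 22:
  append 22 at index 3 → [47, 2, 39, 22]
  22 > parent 2 at index 1, swap → [47, 22, 39, 2]
Insert 55:
  append 55 at index 4 → [47, 22, 39, 2, 55]
  55 > parent 22 at index 1, swap → [47, 55, 39, 2, 22]
  55 > parent 47 at index 0, swap → [55, 47, 39, 2, 22]
Insert 10:
  append 10 at index 5 → [55, 47, 39, 2, 22, 10] (no swap needed)
Insert 4:
  append 4 at index 6 → [55, 47, 39, 2, 22, 10, 4] (no swap needed)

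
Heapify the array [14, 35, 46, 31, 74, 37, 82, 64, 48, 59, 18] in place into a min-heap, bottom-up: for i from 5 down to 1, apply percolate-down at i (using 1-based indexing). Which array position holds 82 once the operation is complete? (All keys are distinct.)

7

sift down from index 5:
  74 vs smaller child 18 at index 11, swap → [14, 35, 46, 31, 18, 37, 82, 64, 48, 59, 74]
sift down from index 4: already satisfies heap property
sift down from index 3:
  46 vs smaller child 37 at index 6, swap → [14, 35, 37, 31, 18, 46, 82, 64, 48, 59, 74]
sift down from index 2:
  35 vs smaller child 18 at index 5, swap → [14, 18, 37, 31, 35, 46, 82, 64, 48, 59, 74]
sift down from index 1: already satisfies heap property
resulting array: [14, 18, 37, 31, 35, 46, 82, 64, 48, 59, 74]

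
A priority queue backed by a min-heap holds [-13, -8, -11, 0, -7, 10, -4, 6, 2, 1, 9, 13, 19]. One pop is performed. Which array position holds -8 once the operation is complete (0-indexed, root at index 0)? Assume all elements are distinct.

1

remove root -13; move last element 19 to root → [19, -8, -11, 0, -7, 10, -4, 6, 2, 1, 9, 13]
19 vs smaller child -11 at index 2, swap → [-11, -8, 19, 0, -7, 10, -4, 6, 2, 1, 9, 13]
19 vs smaller child -4 at index 6, swap → [-11, -8, -4, 0, -7, 10, 19, 6, 2, 1, 9, 13]
resulting array: [-11, -8, -4, 0, -7, 10, 19, 6, 2, 1, 9, 13]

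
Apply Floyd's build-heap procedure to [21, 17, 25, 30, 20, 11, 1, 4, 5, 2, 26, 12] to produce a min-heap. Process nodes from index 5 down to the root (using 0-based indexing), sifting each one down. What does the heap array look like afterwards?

[1, 2, 11, 4, 17, 12, 25, 30, 5, 20, 26, 21]

sift down from index 5: already satisfies heap property
sift down from index 4:
  20 vs smaller child 2 at index 9, swap → [21, 17, 25, 30, 2, 11, 1, 4, 5, 20, 26, 12]
sift down from index 3:
  30 vs smaller child 4 at index 7, swap → [21, 17, 25, 4, 2, 11, 1, 30, 5, 20, 26, 12]
sift down from index 2:
  25 vs smaller child 1 at index 6, swap → [21, 17, 1, 4, 2, 11, 25, 30, 5, 20, 26, 12]
sift down from index 1:
  17 vs smaller child 2 at index 4, swap → [21, 2, 1, 4, 17, 11, 25, 30, 5, 20, 26, 12]
sift down from index 0:
  21 vs smaller child 1 at index 2, swap → [1, 2, 21, 4, 17, 11, 25, 30, 5, 20, 26, 12]
  21 vs smaller child 11 at index 5, swap → [1, 2, 11, 4, 17, 21, 25, 30, 5, 20, 26, 12]
  21 vs only child 12 at index 11, swap → [1, 2, 11, 4, 17, 12, 25, 30, 5, 20, 26, 21]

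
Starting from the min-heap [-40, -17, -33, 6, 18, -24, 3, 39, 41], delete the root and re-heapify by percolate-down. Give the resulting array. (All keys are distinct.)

remove root -40; move last element 41 to root → [41, -17, -33, 6, 18, -24, 3, 39]
41 vs smaller child -33 at index 2, swap → [-33, -17, 41, 6, 18, -24, 3, 39]
41 vs smaller child -24 at index 5, swap → [-33, -17, -24, 6, 18, 41, 3, 39]

[-33, -17, -24, 6, 18, 41, 3, 39]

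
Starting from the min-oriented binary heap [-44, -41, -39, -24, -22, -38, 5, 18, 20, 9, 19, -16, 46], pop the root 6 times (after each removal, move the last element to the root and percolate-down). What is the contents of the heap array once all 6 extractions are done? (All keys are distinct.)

[-16, 9, 5, 18, 20, 19, 46]

extract-min #1 returns -44:
  remove root -44; move last element 46 to root → [46, -41, -39, -24, -22, -38, 5, 18, 20, 9, 19, -16]
  46 vs smaller child -41 at index 1, swap → [-41, 46, -39, -24, -22, -38, 5, 18, 20, 9, 19, -16]
  46 vs smaller child -24 at index 3, swap → [-41, -24, -39, 46, -22, -38, 5, 18, 20, 9, 19, -16]
  46 vs smaller child 18 at index 7, swap → [-41, -24, -39, 18, -22, -38, 5, 46, 20, 9, 19, -16]
extract-min #2 returns -41:
  remove root -41; move last element -16 to root → [-16, -24, -39, 18, -22, -38, 5, 46, 20, 9, 19]
  -16 vs smaller child -39 at index 2, swap → [-39, -24, -16, 18, -22, -38, 5, 46, 20, 9, 19]
  -16 vs smaller child -38 at index 5, swap → [-39, -24, -38, 18, -22, -16, 5, 46, 20, 9, 19]
extract-min #3 returns -39:
  remove root -39; move last element 19 to root → [19, -24, -38, 18, -22, -16, 5, 46, 20, 9]
  19 vs smaller child -38 at index 2, swap → [-38, -24, 19, 18, -22, -16, 5, 46, 20, 9]
  19 vs smaller child -16 at index 5, swap → [-38, -24, -16, 18, -22, 19, 5, 46, 20, 9]
extract-min #4 returns -38:
  remove root -38; move last element 9 to root → [9, -24, -16, 18, -22, 19, 5, 46, 20]
  9 vs smaller child -24 at index 1, swap → [-24, 9, -16, 18, -22, 19, 5, 46, 20]
  9 vs smaller child -22 at index 4, swap → [-24, -22, -16, 18, 9, 19, 5, 46, 20]
extract-min #5 returns -24:
  remove root -24; move last element 20 to root → [20, -22, -16, 18, 9, 19, 5, 46]
  20 vs smaller child -22 at index 1, swap → [-22, 20, -16, 18, 9, 19, 5, 46]
  20 vs smaller child 9 at index 4, swap → [-22, 9, -16, 18, 20, 19, 5, 46]
extract-min #6 returns -22:
  remove root -22; move last element 46 to root → [46, 9, -16, 18, 20, 19, 5]
  46 vs smaller child -16 at index 2, swap → [-16, 9, 46, 18, 20, 19, 5]
  46 vs smaller child 5 at index 6, swap → [-16, 9, 5, 18, 20, 19, 46]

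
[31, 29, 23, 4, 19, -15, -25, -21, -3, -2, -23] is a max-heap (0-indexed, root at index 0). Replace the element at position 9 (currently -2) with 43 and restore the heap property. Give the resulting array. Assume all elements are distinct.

set index 9 from -2 to 43 → [31, 29, 23, 4, 19, -15, -25, -21, -3, 43, -23]
43 > parent 19 at index 4, swap → [31, 29, 23, 4, 43, -15, -25, -21, -3, 19, -23]
43 > parent 29 at index 1, swap → [31, 43, 23, 4, 29, -15, -25, -21, -3, 19, -23]
43 > parent 31 at index 0, swap → [43, 31, 23, 4, 29, -15, -25, -21, -3, 19, -23]

[43, 31, 23, 4, 29, -15, -25, -21, -3, 19, -23]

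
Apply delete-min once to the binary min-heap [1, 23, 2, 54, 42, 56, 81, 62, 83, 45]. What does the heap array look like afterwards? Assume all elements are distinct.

[2, 23, 45, 54, 42, 56, 81, 62, 83]

remove root 1; move last element 45 to root → [45, 23, 2, 54, 42, 56, 81, 62, 83]
45 vs smaller child 2 at index 2, swap → [2, 23, 45, 54, 42, 56, 81, 62, 83]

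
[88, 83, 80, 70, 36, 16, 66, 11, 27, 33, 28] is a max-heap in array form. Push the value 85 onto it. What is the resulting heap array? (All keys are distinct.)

append 85 at index 11 → [88, 83, 80, 70, 36, 16, 66, 11, 27, 33, 28, 85]
85 > parent 16 at index 5, swap → [88, 83, 80, 70, 36, 85, 66, 11, 27, 33, 28, 16]
85 > parent 80 at index 2, swap → [88, 83, 85, 70, 36, 80, 66, 11, 27, 33, 28, 16]

[88, 83, 85, 70, 36, 80, 66, 11, 27, 33, 28, 16]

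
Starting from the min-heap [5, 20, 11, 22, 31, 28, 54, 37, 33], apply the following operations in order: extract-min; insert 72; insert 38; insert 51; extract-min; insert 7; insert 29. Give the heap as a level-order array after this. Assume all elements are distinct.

[7, 20, 28, 37, 22, 29, 54, 51, 72, 38, 31, 33]

extract-min → returns 5:
  remove root 5; move last element 33 to root → [33, 20, 11, 22, 31, 28, 54, 37]
  33 vs smaller child 11 at index 2, swap → [11, 20, 33, 22, 31, 28, 54, 37]
  33 vs smaller child 28 at index 5, swap → [11, 20, 28, 22, 31, 33, 54, 37]
insert 72:
  append 72 at index 8 → [11, 20, 28, 22, 31, 33, 54, 37, 72] (no swap needed)
insert 38:
  append 38 at index 9 → [11, 20, 28, 22, 31, 33, 54, 37, 72, 38] (no swap needed)
insert 51:
  append 51 at index 10 → [11, 20, 28, 22, 31, 33, 54, 37, 72, 38, 51] (no swap needed)
extract-min → returns 11:
  remove root 11; move last element 51 to root → [51, 20, 28, 22, 31, 33, 54, 37, 72, 38]
  51 vs smaller child 20 at index 1, swap → [20, 51, 28, 22, 31, 33, 54, 37, 72, 38]
  51 vs smaller child 22 at index 3, swap → [20, 22, 28, 51, 31, 33, 54, 37, 72, 38]
  51 vs smaller child 37 at index 7, swap → [20, 22, 28, 37, 31, 33, 54, 51, 72, 38]
insert 7:
  append 7 at index 10 → [20, 22, 28, 37, 31, 33, 54, 51, 72, 38, 7]
  7 < parent 31 at index 4, swap → [20, 22, 28, 37, 7, 33, 54, 51, 72, 38, 31]
  7 < parent 22 at index 1, swap → [20, 7, 28, 37, 22, 33, 54, 51, 72, 38, 31]
  7 < parent 20 at index 0, swap → [7, 20, 28, 37, 22, 33, 54, 51, 72, 38, 31]
insert 29:
  append 29 at index 11 → [7, 20, 28, 37, 22, 33, 54, 51, 72, 38, 31, 29]
  29 < parent 33 at index 5, swap → [7, 20, 28, 37, 22, 29, 54, 51, 72, 38, 31, 33]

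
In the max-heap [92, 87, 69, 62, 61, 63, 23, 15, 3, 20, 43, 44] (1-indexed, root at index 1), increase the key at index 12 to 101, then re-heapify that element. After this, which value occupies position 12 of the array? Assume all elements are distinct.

63

set index 12 from 44 to 101 → [92, 87, 69, 62, 61, 63, 23, 15, 3, 20, 43, 101]
101 > parent 63 at index 6, swap → [92, 87, 69, 62, 61, 101, 23, 15, 3, 20, 43, 63]
101 > parent 69 at index 3, swap → [92, 87, 101, 62, 61, 69, 23, 15, 3, 20, 43, 63]
101 > parent 92 at index 1, swap → [101, 87, 92, 62, 61, 69, 23, 15, 3, 20, 43, 63]
resulting array: [101, 87, 92, 62, 61, 69, 23, 15, 3, 20, 43, 63]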